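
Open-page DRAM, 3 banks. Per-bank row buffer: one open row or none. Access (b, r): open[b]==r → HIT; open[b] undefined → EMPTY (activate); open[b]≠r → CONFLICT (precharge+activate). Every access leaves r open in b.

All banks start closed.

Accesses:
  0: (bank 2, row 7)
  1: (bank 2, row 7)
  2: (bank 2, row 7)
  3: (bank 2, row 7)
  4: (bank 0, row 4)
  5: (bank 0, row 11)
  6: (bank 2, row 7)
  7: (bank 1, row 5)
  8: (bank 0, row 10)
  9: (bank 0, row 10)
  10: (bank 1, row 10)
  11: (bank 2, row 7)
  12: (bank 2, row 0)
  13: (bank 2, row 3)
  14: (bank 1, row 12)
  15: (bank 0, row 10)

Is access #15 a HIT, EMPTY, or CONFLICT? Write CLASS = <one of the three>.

CLASS = HIT

step 0: bank2 None->7 [EMPTY]
step 1: bank2 7->7 [HIT]
step 2: bank2 7->7 [HIT]
step 3: bank2 7->7 [HIT]
step 4: bank0 None->4 [EMPTY]
step 5: bank0 4->11 [CONFLICT]
step 6: bank2 7->7 [HIT]
step 7: bank1 None->5 [EMPTY]
step 8: bank0 11->10 [CONFLICT]
step 9: bank0 10->10 [HIT]
step 10: bank1 5->10 [CONFLICT]
step 11: bank2 7->7 [HIT]
step 12: bank2 7->0 [CONFLICT]
step 13: bank2 0->3 [CONFLICT]
step 14: bank1 10->12 [CONFLICT]
step 15: bank0 10->10 [HIT]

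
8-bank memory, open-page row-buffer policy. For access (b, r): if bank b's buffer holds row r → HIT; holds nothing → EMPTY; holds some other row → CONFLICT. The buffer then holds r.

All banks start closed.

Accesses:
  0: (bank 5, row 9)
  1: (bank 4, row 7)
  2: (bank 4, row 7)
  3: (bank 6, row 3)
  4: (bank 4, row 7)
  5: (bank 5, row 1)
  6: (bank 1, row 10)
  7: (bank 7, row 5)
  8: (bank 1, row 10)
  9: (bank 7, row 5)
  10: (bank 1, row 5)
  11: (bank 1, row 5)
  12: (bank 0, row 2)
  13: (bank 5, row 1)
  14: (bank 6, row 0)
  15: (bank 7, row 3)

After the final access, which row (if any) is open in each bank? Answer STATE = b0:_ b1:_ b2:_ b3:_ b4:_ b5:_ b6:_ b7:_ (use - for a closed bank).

  [0] b5 r9: no row ⇒ E
  [1] b4 r7: no row ⇒ E
  [2] b4 r7: had r7 ⇒ H
  [3] b6 r3: no row ⇒ E
  [4] b4 r7: had r7 ⇒ H
  [5] b5 r1: had r9 ⇒ C
  [6] b1 r10: no row ⇒ E
  [7] b7 r5: no row ⇒ E
  [8] b1 r10: had r10 ⇒ H
  [9] b7 r5: had r5 ⇒ H
  [10] b1 r5: had r10 ⇒ C
  [11] b1 r5: had r5 ⇒ H
  [12] b0 r2: no row ⇒ E
  [13] b5 r1: had r1 ⇒ H
  [14] b6 r0: had r3 ⇒ C
  [15] b7 r3: had r5 ⇒ C

STATE = b0:2 b1:5 b2:- b3:- b4:7 b5:1 b6:0 b7:3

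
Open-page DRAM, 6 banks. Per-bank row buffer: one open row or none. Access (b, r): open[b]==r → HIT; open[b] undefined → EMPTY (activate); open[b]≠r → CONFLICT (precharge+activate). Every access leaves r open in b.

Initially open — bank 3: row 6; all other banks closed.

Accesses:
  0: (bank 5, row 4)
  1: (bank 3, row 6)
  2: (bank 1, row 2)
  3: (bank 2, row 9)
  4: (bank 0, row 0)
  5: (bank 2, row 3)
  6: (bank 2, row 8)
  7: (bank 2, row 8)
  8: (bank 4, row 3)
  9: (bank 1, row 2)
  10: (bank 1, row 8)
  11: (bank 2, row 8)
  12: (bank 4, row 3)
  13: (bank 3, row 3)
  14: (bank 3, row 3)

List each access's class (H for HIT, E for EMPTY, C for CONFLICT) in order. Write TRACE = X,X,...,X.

0: bank 5 row 4 — prev None → EMPTY
1: bank 3 row 6 — prev 6 → HIT
2: bank 1 row 2 — prev None → EMPTY
3: bank 2 row 9 — prev None → EMPTY
4: bank 0 row 0 — prev None → EMPTY
5: bank 2 row 3 — prev 9 → CONFLICT
6: bank 2 row 8 — prev 3 → CONFLICT
7: bank 2 row 8 — prev 8 → HIT
8: bank 4 row 3 — prev None → EMPTY
9: bank 1 row 2 — prev 2 → HIT
10: bank 1 row 8 — prev 2 → CONFLICT
11: bank 2 row 8 — prev 8 → HIT
12: bank 4 row 3 — prev 3 → HIT
13: bank 3 row 3 — prev 6 → CONFLICT
14: bank 3 row 3 — prev 3 → HIT

TRACE = E,H,E,E,E,C,C,H,E,H,C,H,H,C,H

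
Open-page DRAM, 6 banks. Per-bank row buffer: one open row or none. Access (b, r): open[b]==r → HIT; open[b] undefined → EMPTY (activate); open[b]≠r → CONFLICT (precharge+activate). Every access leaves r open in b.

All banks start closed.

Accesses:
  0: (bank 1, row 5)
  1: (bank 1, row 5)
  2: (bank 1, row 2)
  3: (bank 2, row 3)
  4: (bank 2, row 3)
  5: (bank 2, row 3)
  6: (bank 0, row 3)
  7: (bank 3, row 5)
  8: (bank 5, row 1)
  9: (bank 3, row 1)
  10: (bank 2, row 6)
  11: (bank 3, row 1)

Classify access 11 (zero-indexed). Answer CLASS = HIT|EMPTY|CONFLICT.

CLASS = HIT

step 0: bank1 None->5 [EMPTY]
step 1: bank1 5->5 [HIT]
step 2: bank1 5->2 [CONFLICT]
step 3: bank2 None->3 [EMPTY]
step 4: bank2 3->3 [HIT]
step 5: bank2 3->3 [HIT]
step 6: bank0 None->3 [EMPTY]
step 7: bank3 None->5 [EMPTY]
step 8: bank5 None->1 [EMPTY]
step 9: bank3 5->1 [CONFLICT]
step 10: bank2 3->6 [CONFLICT]
step 11: bank3 1->1 [HIT]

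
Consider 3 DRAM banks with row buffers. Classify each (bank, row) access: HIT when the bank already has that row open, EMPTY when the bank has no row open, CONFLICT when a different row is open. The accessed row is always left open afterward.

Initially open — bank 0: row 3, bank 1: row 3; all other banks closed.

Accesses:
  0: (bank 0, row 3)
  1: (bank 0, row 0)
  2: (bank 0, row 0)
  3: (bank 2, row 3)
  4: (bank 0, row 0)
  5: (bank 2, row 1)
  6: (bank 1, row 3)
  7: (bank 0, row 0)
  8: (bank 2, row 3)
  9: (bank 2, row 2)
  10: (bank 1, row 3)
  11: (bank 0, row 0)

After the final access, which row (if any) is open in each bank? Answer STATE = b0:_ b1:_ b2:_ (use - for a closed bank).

STATE = b0:0 b1:3 b2:2

#0 (0,3) H  (was 3)
#1 (0,0) C  (was 3)
#2 (0,0) H  (was 0)
#3 (2,3) E
#4 (0,0) H  (was 0)
#5 (2,1) C  (was 3)
#6 (1,3) H  (was 3)
#7 (0,0) H  (was 0)
#8 (2,3) C  (was 1)
#9 (2,2) C  (was 3)
#10 (1,3) H  (was 3)
#11 (0,0) H  (was 0)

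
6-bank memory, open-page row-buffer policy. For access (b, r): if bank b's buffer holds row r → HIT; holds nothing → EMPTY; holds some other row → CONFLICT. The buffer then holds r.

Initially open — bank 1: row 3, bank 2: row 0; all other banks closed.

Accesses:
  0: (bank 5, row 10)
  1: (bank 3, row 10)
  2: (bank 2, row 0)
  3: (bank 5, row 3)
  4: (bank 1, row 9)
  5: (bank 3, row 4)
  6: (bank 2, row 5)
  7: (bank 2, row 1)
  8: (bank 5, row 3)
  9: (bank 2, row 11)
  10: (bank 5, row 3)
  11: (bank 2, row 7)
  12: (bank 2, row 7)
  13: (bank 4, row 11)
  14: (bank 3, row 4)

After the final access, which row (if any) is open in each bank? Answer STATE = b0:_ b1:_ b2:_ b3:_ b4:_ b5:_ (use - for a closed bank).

#0 (5,10) E
#1 (3,10) E
#2 (2,0) H  (was 0)
#3 (5,3) C  (was 10)
#4 (1,9) C  (was 3)
#5 (3,4) C  (was 10)
#6 (2,5) C  (was 0)
#7 (2,1) C  (was 5)
#8 (5,3) H  (was 3)
#9 (2,11) C  (was 1)
#10 (5,3) H  (was 3)
#11 (2,7) C  (was 11)
#12 (2,7) H  (was 7)
#13 (4,11) E
#14 (3,4) H  (was 4)

STATE = b0:- b1:9 b2:7 b3:4 b4:11 b5:3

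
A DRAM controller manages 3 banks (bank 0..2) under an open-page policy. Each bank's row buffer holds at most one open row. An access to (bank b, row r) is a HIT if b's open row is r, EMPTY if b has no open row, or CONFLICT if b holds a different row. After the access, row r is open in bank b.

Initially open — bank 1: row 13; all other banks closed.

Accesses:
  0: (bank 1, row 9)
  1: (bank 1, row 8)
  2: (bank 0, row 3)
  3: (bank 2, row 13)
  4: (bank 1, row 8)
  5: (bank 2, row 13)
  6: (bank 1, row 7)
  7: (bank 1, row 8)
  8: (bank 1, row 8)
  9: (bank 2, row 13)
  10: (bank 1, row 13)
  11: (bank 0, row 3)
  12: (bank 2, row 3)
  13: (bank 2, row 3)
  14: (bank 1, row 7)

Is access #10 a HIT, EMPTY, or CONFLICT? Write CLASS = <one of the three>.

#0 (1,9) C  (was 13)
#1 (1,8) C  (was 9)
#2 (0,3) E
#3 (2,13) E
#4 (1,8) H  (was 8)
#5 (2,13) H  (was 13)
#6 (1,7) C  (was 8)
#7 (1,8) C  (was 7)
#8 (1,8) H  (was 8)
#9 (2,13) H  (was 13)
#10 (1,13) C  (was 8)
#11 (0,3) H  (was 3)
#12 (2,3) C  (was 13)
#13 (2,3) H  (was 3)
#14 (1,7) C  (was 13)

CLASS = CONFLICT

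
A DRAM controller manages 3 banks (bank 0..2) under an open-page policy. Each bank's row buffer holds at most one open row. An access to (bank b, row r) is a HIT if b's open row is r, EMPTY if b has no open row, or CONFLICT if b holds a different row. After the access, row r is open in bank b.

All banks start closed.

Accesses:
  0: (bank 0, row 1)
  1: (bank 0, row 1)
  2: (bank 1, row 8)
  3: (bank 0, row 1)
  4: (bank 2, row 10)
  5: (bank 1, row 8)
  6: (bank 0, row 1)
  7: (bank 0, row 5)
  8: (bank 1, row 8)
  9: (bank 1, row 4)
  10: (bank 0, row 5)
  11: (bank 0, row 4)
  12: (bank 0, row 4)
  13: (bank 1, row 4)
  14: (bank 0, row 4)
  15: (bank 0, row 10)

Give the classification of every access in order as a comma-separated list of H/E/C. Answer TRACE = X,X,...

TRACE = E,H,E,H,E,H,H,C,H,C,H,C,H,H,H,C

0: bank 0 row 1 — prev None → EMPTY
1: bank 0 row 1 — prev 1 → HIT
2: bank 1 row 8 — prev None → EMPTY
3: bank 0 row 1 — prev 1 → HIT
4: bank 2 row 10 — prev None → EMPTY
5: bank 1 row 8 — prev 8 → HIT
6: bank 0 row 1 — prev 1 → HIT
7: bank 0 row 5 — prev 1 → CONFLICT
8: bank 1 row 8 — prev 8 → HIT
9: bank 1 row 4 — prev 8 → CONFLICT
10: bank 0 row 5 — prev 5 → HIT
11: bank 0 row 4 — prev 5 → CONFLICT
12: bank 0 row 4 — prev 4 → HIT
13: bank 1 row 4 — prev 4 → HIT
14: bank 0 row 4 — prev 4 → HIT
15: bank 0 row 10 — prev 4 → CONFLICT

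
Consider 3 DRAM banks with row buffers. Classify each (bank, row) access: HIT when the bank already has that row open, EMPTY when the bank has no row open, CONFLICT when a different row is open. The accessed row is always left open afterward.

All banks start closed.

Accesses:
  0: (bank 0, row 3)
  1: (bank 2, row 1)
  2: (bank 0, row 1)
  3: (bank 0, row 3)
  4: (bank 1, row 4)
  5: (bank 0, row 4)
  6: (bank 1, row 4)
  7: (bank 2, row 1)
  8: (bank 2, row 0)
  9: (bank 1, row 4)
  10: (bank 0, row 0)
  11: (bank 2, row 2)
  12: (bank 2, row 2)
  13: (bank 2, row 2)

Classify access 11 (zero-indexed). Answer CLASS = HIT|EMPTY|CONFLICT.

CLASS = CONFLICT

step 0: bank0 None->3 [EMPTY]
step 1: bank2 None->1 [EMPTY]
step 2: bank0 3->1 [CONFLICT]
step 3: bank0 1->3 [CONFLICT]
step 4: bank1 None->4 [EMPTY]
step 5: bank0 3->4 [CONFLICT]
step 6: bank1 4->4 [HIT]
step 7: bank2 1->1 [HIT]
step 8: bank2 1->0 [CONFLICT]
step 9: bank1 4->4 [HIT]
step 10: bank0 4->0 [CONFLICT]
step 11: bank2 0->2 [CONFLICT]
step 12: bank2 2->2 [HIT]
step 13: bank2 2->2 [HIT]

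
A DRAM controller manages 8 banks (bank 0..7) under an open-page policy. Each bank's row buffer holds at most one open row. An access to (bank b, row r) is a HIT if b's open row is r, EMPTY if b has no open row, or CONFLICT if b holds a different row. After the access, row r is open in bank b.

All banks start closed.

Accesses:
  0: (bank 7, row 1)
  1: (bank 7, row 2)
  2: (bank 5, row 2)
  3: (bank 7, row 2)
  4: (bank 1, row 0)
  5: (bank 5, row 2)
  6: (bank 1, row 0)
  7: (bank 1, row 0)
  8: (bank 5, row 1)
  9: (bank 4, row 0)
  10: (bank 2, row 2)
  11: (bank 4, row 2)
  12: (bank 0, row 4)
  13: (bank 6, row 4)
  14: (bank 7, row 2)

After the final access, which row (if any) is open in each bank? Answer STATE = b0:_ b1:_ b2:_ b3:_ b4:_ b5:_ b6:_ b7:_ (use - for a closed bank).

#0 (7,1) E
#1 (7,2) C  (was 1)
#2 (5,2) E
#3 (7,2) H  (was 2)
#4 (1,0) E
#5 (5,2) H  (was 2)
#6 (1,0) H  (was 0)
#7 (1,0) H  (was 0)
#8 (5,1) C  (was 2)
#9 (4,0) E
#10 (2,2) E
#11 (4,2) C  (was 0)
#12 (0,4) E
#13 (6,4) E
#14 (7,2) H  (was 2)

STATE = b0:4 b1:0 b2:2 b3:- b4:2 b5:1 b6:4 b7:2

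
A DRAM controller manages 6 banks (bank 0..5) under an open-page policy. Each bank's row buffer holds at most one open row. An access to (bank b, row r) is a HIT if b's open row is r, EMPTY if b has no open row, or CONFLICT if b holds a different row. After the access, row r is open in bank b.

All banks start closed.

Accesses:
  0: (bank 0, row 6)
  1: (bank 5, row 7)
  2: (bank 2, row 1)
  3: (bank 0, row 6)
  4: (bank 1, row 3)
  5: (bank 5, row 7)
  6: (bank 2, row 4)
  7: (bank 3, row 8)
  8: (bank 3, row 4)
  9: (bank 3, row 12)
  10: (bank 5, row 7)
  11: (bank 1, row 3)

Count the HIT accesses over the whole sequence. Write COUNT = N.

step 0: bank0 None->6 [EMPTY]
step 1: bank5 None->7 [EMPTY]
step 2: bank2 None->1 [EMPTY]
step 3: bank0 6->6 [HIT]
step 4: bank1 None->3 [EMPTY]
step 5: bank5 7->7 [HIT]
step 6: bank2 1->4 [CONFLICT]
step 7: bank3 None->8 [EMPTY]
step 8: bank3 8->4 [CONFLICT]
step 9: bank3 4->12 [CONFLICT]
step 10: bank5 7->7 [HIT]
step 11: bank1 3->3 [HIT]

COUNT = 4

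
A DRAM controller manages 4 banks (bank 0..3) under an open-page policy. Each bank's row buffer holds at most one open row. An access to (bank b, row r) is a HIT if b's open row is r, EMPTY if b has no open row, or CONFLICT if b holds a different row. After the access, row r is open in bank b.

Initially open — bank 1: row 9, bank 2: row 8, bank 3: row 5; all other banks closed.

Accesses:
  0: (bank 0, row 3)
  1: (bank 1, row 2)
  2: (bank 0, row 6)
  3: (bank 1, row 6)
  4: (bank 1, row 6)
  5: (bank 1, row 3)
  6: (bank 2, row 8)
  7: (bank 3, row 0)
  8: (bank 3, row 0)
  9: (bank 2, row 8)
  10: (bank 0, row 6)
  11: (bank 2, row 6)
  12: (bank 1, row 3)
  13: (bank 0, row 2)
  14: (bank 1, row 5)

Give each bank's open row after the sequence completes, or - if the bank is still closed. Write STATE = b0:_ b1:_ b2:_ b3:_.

STATE = b0:2 b1:5 b2:6 b3:0

  [0] b0 r3: no row ⇒ E
  [1] b1 r2: had r9 ⇒ C
  [2] b0 r6: had r3 ⇒ C
  [3] b1 r6: had r2 ⇒ C
  [4] b1 r6: had r6 ⇒ H
  [5] b1 r3: had r6 ⇒ C
  [6] b2 r8: had r8 ⇒ H
  [7] b3 r0: had r5 ⇒ C
  [8] b3 r0: had r0 ⇒ H
  [9] b2 r8: had r8 ⇒ H
  [10] b0 r6: had r6 ⇒ H
  [11] b2 r6: had r8 ⇒ C
  [12] b1 r3: had r3 ⇒ H
  [13] b0 r2: had r6 ⇒ C
  [14] b1 r5: had r3 ⇒ C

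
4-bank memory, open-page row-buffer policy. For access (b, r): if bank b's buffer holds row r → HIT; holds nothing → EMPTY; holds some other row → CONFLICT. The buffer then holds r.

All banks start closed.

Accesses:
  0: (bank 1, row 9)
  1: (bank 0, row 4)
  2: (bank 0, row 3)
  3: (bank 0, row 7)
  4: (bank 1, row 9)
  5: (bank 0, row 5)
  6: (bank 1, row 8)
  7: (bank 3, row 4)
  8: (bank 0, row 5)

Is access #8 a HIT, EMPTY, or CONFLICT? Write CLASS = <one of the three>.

CLASS = HIT

0: bank 1 row 9 — prev None → EMPTY
1: bank 0 row 4 — prev None → EMPTY
2: bank 0 row 3 — prev 4 → CONFLICT
3: bank 0 row 7 — prev 3 → CONFLICT
4: bank 1 row 9 — prev 9 → HIT
5: bank 0 row 5 — prev 7 → CONFLICT
6: bank 1 row 8 — prev 9 → CONFLICT
7: bank 3 row 4 — prev None → EMPTY
8: bank 0 row 5 — prev 5 → HIT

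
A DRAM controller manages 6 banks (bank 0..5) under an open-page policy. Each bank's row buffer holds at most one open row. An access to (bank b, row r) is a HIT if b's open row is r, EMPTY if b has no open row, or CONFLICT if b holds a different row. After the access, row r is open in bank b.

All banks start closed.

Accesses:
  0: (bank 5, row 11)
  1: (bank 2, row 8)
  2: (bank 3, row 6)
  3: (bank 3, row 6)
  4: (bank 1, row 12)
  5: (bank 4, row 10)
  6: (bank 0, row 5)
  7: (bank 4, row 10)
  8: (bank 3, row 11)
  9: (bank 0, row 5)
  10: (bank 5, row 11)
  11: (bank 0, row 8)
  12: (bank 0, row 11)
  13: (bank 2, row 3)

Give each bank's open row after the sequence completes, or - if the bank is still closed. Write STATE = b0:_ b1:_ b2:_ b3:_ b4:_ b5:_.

STATE = b0:11 b1:12 b2:3 b3:11 b4:10 b5:11

#0 (5,11) E
#1 (2,8) E
#2 (3,6) E
#3 (3,6) H  (was 6)
#4 (1,12) E
#5 (4,10) E
#6 (0,5) E
#7 (4,10) H  (was 10)
#8 (3,11) C  (was 6)
#9 (0,5) H  (was 5)
#10 (5,11) H  (was 11)
#11 (0,8) C  (was 5)
#12 (0,11) C  (was 8)
#13 (2,3) C  (was 8)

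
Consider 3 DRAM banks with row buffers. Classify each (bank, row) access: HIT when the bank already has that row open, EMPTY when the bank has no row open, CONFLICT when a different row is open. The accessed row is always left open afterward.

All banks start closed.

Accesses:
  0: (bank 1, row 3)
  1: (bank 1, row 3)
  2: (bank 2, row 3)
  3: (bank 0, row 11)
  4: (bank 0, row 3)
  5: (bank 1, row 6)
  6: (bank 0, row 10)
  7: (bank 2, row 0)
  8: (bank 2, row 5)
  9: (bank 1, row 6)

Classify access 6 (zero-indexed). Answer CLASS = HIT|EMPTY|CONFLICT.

CLASS = CONFLICT

#0 (1,3) E
#1 (1,3) H  (was 3)
#2 (2,3) E
#3 (0,11) E
#4 (0,3) C  (was 11)
#5 (1,6) C  (was 3)
#6 (0,10) C  (was 3)
#7 (2,0) C  (was 3)
#8 (2,5) C  (was 0)
#9 (1,6) H  (was 6)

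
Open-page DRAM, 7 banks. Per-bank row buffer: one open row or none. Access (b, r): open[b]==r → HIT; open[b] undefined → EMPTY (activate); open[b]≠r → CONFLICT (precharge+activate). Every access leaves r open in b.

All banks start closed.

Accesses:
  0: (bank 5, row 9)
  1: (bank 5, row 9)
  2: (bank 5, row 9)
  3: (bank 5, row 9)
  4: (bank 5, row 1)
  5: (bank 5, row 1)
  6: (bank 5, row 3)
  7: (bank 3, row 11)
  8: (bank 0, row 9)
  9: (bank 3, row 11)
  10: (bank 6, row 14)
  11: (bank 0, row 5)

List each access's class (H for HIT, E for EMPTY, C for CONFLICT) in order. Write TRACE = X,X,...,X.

TRACE = E,H,H,H,C,H,C,E,E,H,E,C

  [0] b5 r9: no row ⇒ E
  [1] b5 r9: had r9 ⇒ H
  [2] b5 r9: had r9 ⇒ H
  [3] b5 r9: had r9 ⇒ H
  [4] b5 r1: had r9 ⇒ C
  [5] b5 r1: had r1 ⇒ H
  [6] b5 r3: had r1 ⇒ C
  [7] b3 r11: no row ⇒ E
  [8] b0 r9: no row ⇒ E
  [9] b3 r11: had r11 ⇒ H
  [10] b6 r14: no row ⇒ E
  [11] b0 r5: had r9 ⇒ C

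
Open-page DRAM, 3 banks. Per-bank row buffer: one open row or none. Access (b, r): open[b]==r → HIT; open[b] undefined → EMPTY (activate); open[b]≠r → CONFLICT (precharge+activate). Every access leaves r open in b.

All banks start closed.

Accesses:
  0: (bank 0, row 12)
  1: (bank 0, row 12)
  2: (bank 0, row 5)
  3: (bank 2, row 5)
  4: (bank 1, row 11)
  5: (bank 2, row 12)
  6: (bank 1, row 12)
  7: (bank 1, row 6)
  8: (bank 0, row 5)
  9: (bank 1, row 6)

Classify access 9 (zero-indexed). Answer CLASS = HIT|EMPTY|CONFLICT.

CLASS = HIT

  [0] b0 r12: no row ⇒ E
  [1] b0 r12: had r12 ⇒ H
  [2] b0 r5: had r12 ⇒ C
  [3] b2 r5: no row ⇒ E
  [4] b1 r11: no row ⇒ E
  [5] b2 r12: had r5 ⇒ C
  [6] b1 r12: had r11 ⇒ C
  [7] b1 r6: had r12 ⇒ C
  [8] b0 r5: had r5 ⇒ H
  [9] b1 r6: had r6 ⇒ H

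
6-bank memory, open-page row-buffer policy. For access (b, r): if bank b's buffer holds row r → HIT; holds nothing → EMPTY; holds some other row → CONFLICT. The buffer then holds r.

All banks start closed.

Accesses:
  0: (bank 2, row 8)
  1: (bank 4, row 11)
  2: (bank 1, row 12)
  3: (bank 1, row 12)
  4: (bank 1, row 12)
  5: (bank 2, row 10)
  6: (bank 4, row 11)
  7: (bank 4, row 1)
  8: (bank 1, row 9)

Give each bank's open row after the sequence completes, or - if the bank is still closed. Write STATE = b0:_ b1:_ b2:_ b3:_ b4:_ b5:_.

0: bank 2 row 8 — prev None → EMPTY
1: bank 4 row 11 — prev None → EMPTY
2: bank 1 row 12 — prev None → EMPTY
3: bank 1 row 12 — prev 12 → HIT
4: bank 1 row 12 — prev 12 → HIT
5: bank 2 row 10 — prev 8 → CONFLICT
6: bank 4 row 11 — prev 11 → HIT
7: bank 4 row 1 — prev 11 → CONFLICT
8: bank 1 row 9 — prev 12 → CONFLICT

STATE = b0:- b1:9 b2:10 b3:- b4:1 b5:-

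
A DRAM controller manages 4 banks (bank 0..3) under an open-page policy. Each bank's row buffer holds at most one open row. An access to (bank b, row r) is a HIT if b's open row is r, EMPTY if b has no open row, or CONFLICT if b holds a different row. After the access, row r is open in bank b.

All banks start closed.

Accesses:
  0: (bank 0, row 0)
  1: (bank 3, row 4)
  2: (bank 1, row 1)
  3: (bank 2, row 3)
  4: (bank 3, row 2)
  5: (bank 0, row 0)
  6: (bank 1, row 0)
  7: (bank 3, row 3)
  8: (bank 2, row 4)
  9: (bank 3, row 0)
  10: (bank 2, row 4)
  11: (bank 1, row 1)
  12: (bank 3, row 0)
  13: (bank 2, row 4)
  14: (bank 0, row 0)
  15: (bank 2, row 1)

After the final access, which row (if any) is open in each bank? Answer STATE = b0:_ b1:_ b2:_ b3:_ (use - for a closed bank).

step 0: bank0 None->0 [EMPTY]
step 1: bank3 None->4 [EMPTY]
step 2: bank1 None->1 [EMPTY]
step 3: bank2 None->3 [EMPTY]
step 4: bank3 4->2 [CONFLICT]
step 5: bank0 0->0 [HIT]
step 6: bank1 1->0 [CONFLICT]
step 7: bank3 2->3 [CONFLICT]
step 8: bank2 3->4 [CONFLICT]
step 9: bank3 3->0 [CONFLICT]
step 10: bank2 4->4 [HIT]
step 11: bank1 0->1 [CONFLICT]
step 12: bank3 0->0 [HIT]
step 13: bank2 4->4 [HIT]
step 14: bank0 0->0 [HIT]
step 15: bank2 4->1 [CONFLICT]

STATE = b0:0 b1:1 b2:1 b3:0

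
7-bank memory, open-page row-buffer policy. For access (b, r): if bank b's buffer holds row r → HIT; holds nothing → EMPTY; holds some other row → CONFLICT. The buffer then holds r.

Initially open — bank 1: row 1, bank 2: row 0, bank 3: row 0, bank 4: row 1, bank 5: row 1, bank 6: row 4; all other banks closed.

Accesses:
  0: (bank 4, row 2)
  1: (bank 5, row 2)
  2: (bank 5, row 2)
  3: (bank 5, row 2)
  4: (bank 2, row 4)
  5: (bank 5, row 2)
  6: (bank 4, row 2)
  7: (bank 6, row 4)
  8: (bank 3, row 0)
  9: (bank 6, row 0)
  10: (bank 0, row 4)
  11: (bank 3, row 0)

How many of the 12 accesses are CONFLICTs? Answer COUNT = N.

COUNT = 4

step 0: bank4 1->2 [CONFLICT]
step 1: bank5 1->2 [CONFLICT]
step 2: bank5 2->2 [HIT]
step 3: bank5 2->2 [HIT]
step 4: bank2 0->4 [CONFLICT]
step 5: bank5 2->2 [HIT]
step 6: bank4 2->2 [HIT]
step 7: bank6 4->4 [HIT]
step 8: bank3 0->0 [HIT]
step 9: bank6 4->0 [CONFLICT]
step 10: bank0 None->4 [EMPTY]
step 11: bank3 0->0 [HIT]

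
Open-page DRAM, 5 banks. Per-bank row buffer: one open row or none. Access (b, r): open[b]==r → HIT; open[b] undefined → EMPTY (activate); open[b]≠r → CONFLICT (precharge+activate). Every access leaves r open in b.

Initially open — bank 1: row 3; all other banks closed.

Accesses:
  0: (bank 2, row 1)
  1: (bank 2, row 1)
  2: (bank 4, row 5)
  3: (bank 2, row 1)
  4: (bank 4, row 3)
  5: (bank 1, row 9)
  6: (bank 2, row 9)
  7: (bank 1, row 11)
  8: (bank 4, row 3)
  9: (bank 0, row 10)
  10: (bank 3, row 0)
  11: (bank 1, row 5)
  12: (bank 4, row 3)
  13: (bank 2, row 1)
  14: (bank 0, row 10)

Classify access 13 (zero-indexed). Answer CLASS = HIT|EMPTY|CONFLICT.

CLASS = CONFLICT

step 0: bank2 None->1 [EMPTY]
step 1: bank2 1->1 [HIT]
step 2: bank4 None->5 [EMPTY]
step 3: bank2 1->1 [HIT]
step 4: bank4 5->3 [CONFLICT]
step 5: bank1 3->9 [CONFLICT]
step 6: bank2 1->9 [CONFLICT]
step 7: bank1 9->11 [CONFLICT]
step 8: bank4 3->3 [HIT]
step 9: bank0 None->10 [EMPTY]
step 10: bank3 None->0 [EMPTY]
step 11: bank1 11->5 [CONFLICT]
step 12: bank4 3->3 [HIT]
step 13: bank2 9->1 [CONFLICT]
step 14: bank0 10->10 [HIT]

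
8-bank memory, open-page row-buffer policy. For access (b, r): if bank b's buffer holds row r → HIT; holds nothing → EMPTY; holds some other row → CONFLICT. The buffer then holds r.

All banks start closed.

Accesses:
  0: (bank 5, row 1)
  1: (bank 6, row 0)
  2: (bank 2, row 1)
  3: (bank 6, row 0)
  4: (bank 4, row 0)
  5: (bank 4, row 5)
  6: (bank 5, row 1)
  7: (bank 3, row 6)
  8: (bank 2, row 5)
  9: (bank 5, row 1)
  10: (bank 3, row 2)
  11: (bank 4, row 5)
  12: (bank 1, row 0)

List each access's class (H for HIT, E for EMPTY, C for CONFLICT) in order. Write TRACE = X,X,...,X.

TRACE = E,E,E,H,E,C,H,E,C,H,C,H,E

step 0: bank5 None->1 [EMPTY]
step 1: bank6 None->0 [EMPTY]
step 2: bank2 None->1 [EMPTY]
step 3: bank6 0->0 [HIT]
step 4: bank4 None->0 [EMPTY]
step 5: bank4 0->5 [CONFLICT]
step 6: bank5 1->1 [HIT]
step 7: bank3 None->6 [EMPTY]
step 8: bank2 1->5 [CONFLICT]
step 9: bank5 1->1 [HIT]
step 10: bank3 6->2 [CONFLICT]
step 11: bank4 5->5 [HIT]
step 12: bank1 None->0 [EMPTY]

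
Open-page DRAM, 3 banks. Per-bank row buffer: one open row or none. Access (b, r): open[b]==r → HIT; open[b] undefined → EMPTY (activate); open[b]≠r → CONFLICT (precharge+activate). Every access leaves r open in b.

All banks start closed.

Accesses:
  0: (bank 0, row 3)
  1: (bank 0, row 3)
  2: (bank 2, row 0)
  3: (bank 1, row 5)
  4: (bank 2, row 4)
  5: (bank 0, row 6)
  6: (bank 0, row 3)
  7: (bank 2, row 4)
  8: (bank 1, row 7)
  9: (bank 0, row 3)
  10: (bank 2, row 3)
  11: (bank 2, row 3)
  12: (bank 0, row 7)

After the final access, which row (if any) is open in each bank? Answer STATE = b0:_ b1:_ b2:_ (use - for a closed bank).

#0 (0,3) E
#1 (0,3) H  (was 3)
#2 (2,0) E
#3 (1,5) E
#4 (2,4) C  (was 0)
#5 (0,6) C  (was 3)
#6 (0,3) C  (was 6)
#7 (2,4) H  (was 4)
#8 (1,7) C  (was 5)
#9 (0,3) H  (was 3)
#10 (2,3) C  (was 4)
#11 (2,3) H  (was 3)
#12 (0,7) C  (was 3)

STATE = b0:7 b1:7 b2:3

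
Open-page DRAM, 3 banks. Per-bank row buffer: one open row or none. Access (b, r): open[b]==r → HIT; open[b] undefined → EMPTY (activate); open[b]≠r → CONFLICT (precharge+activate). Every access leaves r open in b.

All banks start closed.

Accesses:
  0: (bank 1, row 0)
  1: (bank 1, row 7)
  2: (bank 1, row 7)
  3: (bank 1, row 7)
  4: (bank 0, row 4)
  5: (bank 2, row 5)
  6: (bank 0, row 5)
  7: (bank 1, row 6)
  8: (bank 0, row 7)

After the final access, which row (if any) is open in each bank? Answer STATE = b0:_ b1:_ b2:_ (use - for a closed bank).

STATE = b0:7 b1:6 b2:5

step 0: bank1 None->0 [EMPTY]
step 1: bank1 0->7 [CONFLICT]
step 2: bank1 7->7 [HIT]
step 3: bank1 7->7 [HIT]
step 4: bank0 None->4 [EMPTY]
step 5: bank2 None->5 [EMPTY]
step 6: bank0 4->5 [CONFLICT]
step 7: bank1 7->6 [CONFLICT]
step 8: bank0 5->7 [CONFLICT]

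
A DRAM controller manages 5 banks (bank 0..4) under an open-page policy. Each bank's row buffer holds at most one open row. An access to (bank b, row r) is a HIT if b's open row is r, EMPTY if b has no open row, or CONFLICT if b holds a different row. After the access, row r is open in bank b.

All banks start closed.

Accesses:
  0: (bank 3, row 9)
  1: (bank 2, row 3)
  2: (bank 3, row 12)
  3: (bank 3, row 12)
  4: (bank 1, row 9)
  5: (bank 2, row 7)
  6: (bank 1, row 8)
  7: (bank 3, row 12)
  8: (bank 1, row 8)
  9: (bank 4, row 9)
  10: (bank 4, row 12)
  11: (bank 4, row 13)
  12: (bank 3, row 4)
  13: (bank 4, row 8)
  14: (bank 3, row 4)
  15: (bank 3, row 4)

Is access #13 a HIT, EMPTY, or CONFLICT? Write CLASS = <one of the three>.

CLASS = CONFLICT

#0 (3,9) E
#1 (2,3) E
#2 (3,12) C  (was 9)
#3 (3,12) H  (was 12)
#4 (1,9) E
#5 (2,7) C  (was 3)
#6 (1,8) C  (was 9)
#7 (3,12) H  (was 12)
#8 (1,8) H  (was 8)
#9 (4,9) E
#10 (4,12) C  (was 9)
#11 (4,13) C  (was 12)
#12 (3,4) C  (was 12)
#13 (4,8) C  (was 13)
#14 (3,4) H  (was 4)
#15 (3,4) H  (was 4)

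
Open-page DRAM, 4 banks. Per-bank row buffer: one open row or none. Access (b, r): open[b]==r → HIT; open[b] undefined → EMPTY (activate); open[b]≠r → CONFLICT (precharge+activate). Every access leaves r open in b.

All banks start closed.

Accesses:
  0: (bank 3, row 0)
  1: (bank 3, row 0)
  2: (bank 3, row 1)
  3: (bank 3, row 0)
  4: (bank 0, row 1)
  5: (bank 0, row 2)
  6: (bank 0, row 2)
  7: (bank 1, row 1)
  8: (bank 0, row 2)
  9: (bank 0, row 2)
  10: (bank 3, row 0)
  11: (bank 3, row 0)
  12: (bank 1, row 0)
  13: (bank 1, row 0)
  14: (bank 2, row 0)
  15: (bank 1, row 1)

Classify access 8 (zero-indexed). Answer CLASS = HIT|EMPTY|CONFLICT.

  [0] b3 r0: no row ⇒ E
  [1] b3 r0: had r0 ⇒ H
  [2] b3 r1: had r0 ⇒ C
  [3] b3 r0: had r1 ⇒ C
  [4] b0 r1: no row ⇒ E
  [5] b0 r2: had r1 ⇒ C
  [6] b0 r2: had r2 ⇒ H
  [7] b1 r1: no row ⇒ E
  [8] b0 r2: had r2 ⇒ H
  [9] b0 r2: had r2 ⇒ H
  [10] b3 r0: had r0 ⇒ H
  [11] b3 r0: had r0 ⇒ H
  [12] b1 r0: had r1 ⇒ C
  [13] b1 r0: had r0 ⇒ H
  [14] b2 r0: no row ⇒ E
  [15] b1 r1: had r0 ⇒ C

CLASS = HIT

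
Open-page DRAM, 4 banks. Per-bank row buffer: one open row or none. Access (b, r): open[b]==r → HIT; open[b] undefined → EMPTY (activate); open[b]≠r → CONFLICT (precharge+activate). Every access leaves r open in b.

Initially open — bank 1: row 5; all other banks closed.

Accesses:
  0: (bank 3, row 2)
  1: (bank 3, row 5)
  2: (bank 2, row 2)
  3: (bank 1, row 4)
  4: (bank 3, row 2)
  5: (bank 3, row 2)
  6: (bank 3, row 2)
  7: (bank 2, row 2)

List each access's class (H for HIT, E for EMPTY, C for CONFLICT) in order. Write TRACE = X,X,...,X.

TRACE = E,C,E,C,C,H,H,H

#0 (3,2) E
#1 (3,5) C  (was 2)
#2 (2,2) E
#3 (1,4) C  (was 5)
#4 (3,2) C  (was 5)
#5 (3,2) H  (was 2)
#6 (3,2) H  (was 2)
#7 (2,2) H  (was 2)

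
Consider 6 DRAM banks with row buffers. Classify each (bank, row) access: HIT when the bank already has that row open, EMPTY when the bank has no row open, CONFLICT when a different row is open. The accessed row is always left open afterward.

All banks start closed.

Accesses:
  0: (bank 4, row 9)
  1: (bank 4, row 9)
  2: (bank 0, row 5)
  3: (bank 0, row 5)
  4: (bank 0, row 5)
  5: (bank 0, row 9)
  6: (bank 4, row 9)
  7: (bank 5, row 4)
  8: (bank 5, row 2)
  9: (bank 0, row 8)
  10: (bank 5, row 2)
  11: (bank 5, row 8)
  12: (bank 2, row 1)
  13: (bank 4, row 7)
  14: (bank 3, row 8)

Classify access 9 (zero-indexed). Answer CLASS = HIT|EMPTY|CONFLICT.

CLASS = CONFLICT

0: bank 4 row 9 — prev None → EMPTY
1: bank 4 row 9 — prev 9 → HIT
2: bank 0 row 5 — prev None → EMPTY
3: bank 0 row 5 — prev 5 → HIT
4: bank 0 row 5 — prev 5 → HIT
5: bank 0 row 9 — prev 5 → CONFLICT
6: bank 4 row 9 — prev 9 → HIT
7: bank 5 row 4 — prev None → EMPTY
8: bank 5 row 2 — prev 4 → CONFLICT
9: bank 0 row 8 — prev 9 → CONFLICT
10: bank 5 row 2 — prev 2 → HIT
11: bank 5 row 8 — prev 2 → CONFLICT
12: bank 2 row 1 — prev None → EMPTY
13: bank 4 row 7 — prev 9 → CONFLICT
14: bank 3 row 8 — prev None → EMPTY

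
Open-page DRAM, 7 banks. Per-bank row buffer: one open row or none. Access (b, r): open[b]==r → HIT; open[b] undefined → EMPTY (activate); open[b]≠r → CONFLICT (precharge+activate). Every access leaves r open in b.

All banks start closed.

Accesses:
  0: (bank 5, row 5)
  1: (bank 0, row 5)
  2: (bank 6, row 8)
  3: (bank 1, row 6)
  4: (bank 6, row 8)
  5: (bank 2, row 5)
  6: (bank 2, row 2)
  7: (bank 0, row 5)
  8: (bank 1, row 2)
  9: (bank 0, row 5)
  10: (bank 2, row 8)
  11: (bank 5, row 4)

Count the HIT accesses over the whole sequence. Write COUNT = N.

COUNT = 3

0: bank 5 row 5 — prev None → EMPTY
1: bank 0 row 5 — prev None → EMPTY
2: bank 6 row 8 — prev None → EMPTY
3: bank 1 row 6 — prev None → EMPTY
4: bank 6 row 8 — prev 8 → HIT
5: bank 2 row 5 — prev None → EMPTY
6: bank 2 row 2 — prev 5 → CONFLICT
7: bank 0 row 5 — prev 5 → HIT
8: bank 1 row 2 — prev 6 → CONFLICT
9: bank 0 row 5 — prev 5 → HIT
10: bank 2 row 8 — prev 2 → CONFLICT
11: bank 5 row 4 — prev 5 → CONFLICT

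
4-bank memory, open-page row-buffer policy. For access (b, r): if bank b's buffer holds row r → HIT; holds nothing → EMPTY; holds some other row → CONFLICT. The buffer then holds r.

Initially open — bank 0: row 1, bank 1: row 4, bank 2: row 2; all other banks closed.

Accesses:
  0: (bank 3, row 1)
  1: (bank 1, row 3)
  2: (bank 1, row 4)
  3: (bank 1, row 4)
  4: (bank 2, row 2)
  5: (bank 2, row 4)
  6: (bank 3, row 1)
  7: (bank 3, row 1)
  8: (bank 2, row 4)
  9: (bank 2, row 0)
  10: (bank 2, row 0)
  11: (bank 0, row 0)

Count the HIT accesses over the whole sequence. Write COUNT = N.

0: bank 3 row 1 — prev None → EMPTY
1: bank 1 row 3 — prev 4 → CONFLICT
2: bank 1 row 4 — prev 3 → CONFLICT
3: bank 1 row 4 — prev 4 → HIT
4: bank 2 row 2 — prev 2 → HIT
5: bank 2 row 4 — prev 2 → CONFLICT
6: bank 3 row 1 — prev 1 → HIT
7: bank 3 row 1 — prev 1 → HIT
8: bank 2 row 4 — prev 4 → HIT
9: bank 2 row 0 — prev 4 → CONFLICT
10: bank 2 row 0 — prev 0 → HIT
11: bank 0 row 0 — prev 1 → CONFLICT

COUNT = 6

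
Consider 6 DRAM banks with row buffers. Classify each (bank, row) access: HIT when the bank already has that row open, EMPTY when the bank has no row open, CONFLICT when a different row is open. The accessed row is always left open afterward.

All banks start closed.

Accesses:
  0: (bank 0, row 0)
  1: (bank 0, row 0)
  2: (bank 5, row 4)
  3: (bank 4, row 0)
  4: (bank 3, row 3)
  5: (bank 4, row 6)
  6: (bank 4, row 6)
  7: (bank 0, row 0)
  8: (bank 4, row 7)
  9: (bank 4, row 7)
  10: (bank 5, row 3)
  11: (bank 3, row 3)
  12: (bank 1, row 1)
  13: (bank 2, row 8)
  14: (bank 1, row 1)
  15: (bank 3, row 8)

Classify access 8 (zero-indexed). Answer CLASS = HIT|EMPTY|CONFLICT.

CLASS = CONFLICT

0: bank 0 row 0 — prev None → EMPTY
1: bank 0 row 0 — prev 0 → HIT
2: bank 5 row 4 — prev None → EMPTY
3: bank 4 row 0 — prev None → EMPTY
4: bank 3 row 3 — prev None → EMPTY
5: bank 4 row 6 — prev 0 → CONFLICT
6: bank 4 row 6 — prev 6 → HIT
7: bank 0 row 0 — prev 0 → HIT
8: bank 4 row 7 — prev 6 → CONFLICT
9: bank 4 row 7 — prev 7 → HIT
10: bank 5 row 3 — prev 4 → CONFLICT
11: bank 3 row 3 — prev 3 → HIT
12: bank 1 row 1 — prev None → EMPTY
13: bank 2 row 8 — prev None → EMPTY
14: bank 1 row 1 — prev 1 → HIT
15: bank 3 row 8 — prev 3 → CONFLICT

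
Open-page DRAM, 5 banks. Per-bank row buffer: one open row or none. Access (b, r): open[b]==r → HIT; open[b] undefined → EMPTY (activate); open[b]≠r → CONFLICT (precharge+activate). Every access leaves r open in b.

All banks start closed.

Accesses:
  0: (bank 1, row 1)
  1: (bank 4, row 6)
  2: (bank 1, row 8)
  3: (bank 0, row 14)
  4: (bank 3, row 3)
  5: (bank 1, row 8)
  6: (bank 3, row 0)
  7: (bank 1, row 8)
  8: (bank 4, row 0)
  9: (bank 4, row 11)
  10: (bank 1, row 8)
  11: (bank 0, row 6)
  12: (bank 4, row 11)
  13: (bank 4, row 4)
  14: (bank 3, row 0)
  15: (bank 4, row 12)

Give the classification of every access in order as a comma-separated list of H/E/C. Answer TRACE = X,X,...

  [0] b1 r1: no row ⇒ E
  [1] b4 r6: no row ⇒ E
  [2] b1 r8: had r1 ⇒ C
  [3] b0 r14: no row ⇒ E
  [4] b3 r3: no row ⇒ E
  [5] b1 r8: had r8 ⇒ H
  [6] b3 r0: had r3 ⇒ C
  [7] b1 r8: had r8 ⇒ H
  [8] b4 r0: had r6 ⇒ C
  [9] b4 r11: had r0 ⇒ C
  [10] b1 r8: had r8 ⇒ H
  [11] b0 r6: had r14 ⇒ C
  [12] b4 r11: had r11 ⇒ H
  [13] b4 r4: had r11 ⇒ C
  [14] b3 r0: had r0 ⇒ H
  [15] b4 r12: had r4 ⇒ C

TRACE = E,E,C,E,E,H,C,H,C,C,H,C,H,C,H,C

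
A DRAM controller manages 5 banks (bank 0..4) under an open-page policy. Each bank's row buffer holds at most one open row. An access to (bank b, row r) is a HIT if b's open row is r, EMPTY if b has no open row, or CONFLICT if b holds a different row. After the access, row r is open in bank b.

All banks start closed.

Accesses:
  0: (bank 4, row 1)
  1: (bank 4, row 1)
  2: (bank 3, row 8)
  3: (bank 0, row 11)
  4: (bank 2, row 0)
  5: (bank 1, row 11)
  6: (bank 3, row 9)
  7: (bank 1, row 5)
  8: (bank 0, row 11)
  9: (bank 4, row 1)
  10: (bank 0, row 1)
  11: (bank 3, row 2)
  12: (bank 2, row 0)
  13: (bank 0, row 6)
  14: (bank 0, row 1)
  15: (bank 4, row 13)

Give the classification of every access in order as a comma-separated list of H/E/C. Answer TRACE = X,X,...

step 0: bank4 None->1 [EMPTY]
step 1: bank4 1->1 [HIT]
step 2: bank3 None->8 [EMPTY]
step 3: bank0 None->11 [EMPTY]
step 4: bank2 None->0 [EMPTY]
step 5: bank1 None->11 [EMPTY]
step 6: bank3 8->9 [CONFLICT]
step 7: bank1 11->5 [CONFLICT]
step 8: bank0 11->11 [HIT]
step 9: bank4 1->1 [HIT]
step 10: bank0 11->1 [CONFLICT]
step 11: bank3 9->2 [CONFLICT]
step 12: bank2 0->0 [HIT]
step 13: bank0 1->6 [CONFLICT]
step 14: bank0 6->1 [CONFLICT]
step 15: bank4 1->13 [CONFLICT]

TRACE = E,H,E,E,E,E,C,C,H,H,C,C,H,C,C,C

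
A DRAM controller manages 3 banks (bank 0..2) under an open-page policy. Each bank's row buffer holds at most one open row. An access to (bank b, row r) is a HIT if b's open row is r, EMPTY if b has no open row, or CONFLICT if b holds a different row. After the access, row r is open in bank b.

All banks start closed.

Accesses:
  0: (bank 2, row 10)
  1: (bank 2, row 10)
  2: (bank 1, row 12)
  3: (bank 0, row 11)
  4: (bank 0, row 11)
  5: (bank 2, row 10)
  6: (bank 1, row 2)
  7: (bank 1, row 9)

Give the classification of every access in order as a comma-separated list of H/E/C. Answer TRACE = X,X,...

TRACE = E,H,E,E,H,H,C,C

step 0: bank2 None->10 [EMPTY]
step 1: bank2 10->10 [HIT]
step 2: bank1 None->12 [EMPTY]
step 3: bank0 None->11 [EMPTY]
step 4: bank0 11->11 [HIT]
step 5: bank2 10->10 [HIT]
step 6: bank1 12->2 [CONFLICT]
step 7: bank1 2->9 [CONFLICT]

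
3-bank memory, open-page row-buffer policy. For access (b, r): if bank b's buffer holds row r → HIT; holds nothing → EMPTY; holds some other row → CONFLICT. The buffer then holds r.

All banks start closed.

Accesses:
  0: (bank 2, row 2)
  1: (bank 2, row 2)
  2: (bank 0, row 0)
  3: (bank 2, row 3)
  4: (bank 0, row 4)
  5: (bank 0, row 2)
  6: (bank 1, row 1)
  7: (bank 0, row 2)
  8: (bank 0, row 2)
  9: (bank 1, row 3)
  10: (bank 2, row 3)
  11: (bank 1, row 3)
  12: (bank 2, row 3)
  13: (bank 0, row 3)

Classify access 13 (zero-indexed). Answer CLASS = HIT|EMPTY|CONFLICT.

step 0: bank2 None->2 [EMPTY]
step 1: bank2 2->2 [HIT]
step 2: bank0 None->0 [EMPTY]
step 3: bank2 2->3 [CONFLICT]
step 4: bank0 0->4 [CONFLICT]
step 5: bank0 4->2 [CONFLICT]
step 6: bank1 None->1 [EMPTY]
step 7: bank0 2->2 [HIT]
step 8: bank0 2->2 [HIT]
step 9: bank1 1->3 [CONFLICT]
step 10: bank2 3->3 [HIT]
step 11: bank1 3->3 [HIT]
step 12: bank2 3->3 [HIT]
step 13: bank0 2->3 [CONFLICT]

CLASS = CONFLICT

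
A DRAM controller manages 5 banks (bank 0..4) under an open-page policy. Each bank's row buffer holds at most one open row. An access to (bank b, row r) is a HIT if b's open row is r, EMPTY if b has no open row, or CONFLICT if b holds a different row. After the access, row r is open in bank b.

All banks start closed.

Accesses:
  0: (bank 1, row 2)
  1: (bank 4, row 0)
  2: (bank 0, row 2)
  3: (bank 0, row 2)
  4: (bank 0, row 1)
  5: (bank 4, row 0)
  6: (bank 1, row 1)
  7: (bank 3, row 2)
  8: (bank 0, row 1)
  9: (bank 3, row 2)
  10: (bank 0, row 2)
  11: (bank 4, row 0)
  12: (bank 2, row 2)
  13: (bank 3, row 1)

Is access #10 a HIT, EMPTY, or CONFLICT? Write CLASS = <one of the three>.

  [0] b1 r2: no row ⇒ E
  [1] b4 r0: no row ⇒ E
  [2] b0 r2: no row ⇒ E
  [3] b0 r2: had r2 ⇒ H
  [4] b0 r1: had r2 ⇒ C
  [5] b4 r0: had r0 ⇒ H
  [6] b1 r1: had r2 ⇒ C
  [7] b3 r2: no row ⇒ E
  [8] b0 r1: had r1 ⇒ H
  [9] b3 r2: had r2 ⇒ H
  [10] b0 r2: had r1 ⇒ C
  [11] b4 r0: had r0 ⇒ H
  [12] b2 r2: no row ⇒ E
  [13] b3 r1: had r2 ⇒ C

CLASS = CONFLICT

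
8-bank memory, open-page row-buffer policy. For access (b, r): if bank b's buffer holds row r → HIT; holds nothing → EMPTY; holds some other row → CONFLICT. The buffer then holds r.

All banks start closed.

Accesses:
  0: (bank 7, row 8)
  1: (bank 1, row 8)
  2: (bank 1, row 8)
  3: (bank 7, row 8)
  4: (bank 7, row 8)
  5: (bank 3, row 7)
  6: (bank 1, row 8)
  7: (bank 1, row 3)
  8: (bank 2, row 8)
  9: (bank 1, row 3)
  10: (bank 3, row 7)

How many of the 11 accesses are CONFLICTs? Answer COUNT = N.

COUNT = 1

step 0: bank7 None->8 [EMPTY]
step 1: bank1 None->8 [EMPTY]
step 2: bank1 8->8 [HIT]
step 3: bank7 8->8 [HIT]
step 4: bank7 8->8 [HIT]
step 5: bank3 None->7 [EMPTY]
step 6: bank1 8->8 [HIT]
step 7: bank1 8->3 [CONFLICT]
step 8: bank2 None->8 [EMPTY]
step 9: bank1 3->3 [HIT]
step 10: bank3 7->7 [HIT]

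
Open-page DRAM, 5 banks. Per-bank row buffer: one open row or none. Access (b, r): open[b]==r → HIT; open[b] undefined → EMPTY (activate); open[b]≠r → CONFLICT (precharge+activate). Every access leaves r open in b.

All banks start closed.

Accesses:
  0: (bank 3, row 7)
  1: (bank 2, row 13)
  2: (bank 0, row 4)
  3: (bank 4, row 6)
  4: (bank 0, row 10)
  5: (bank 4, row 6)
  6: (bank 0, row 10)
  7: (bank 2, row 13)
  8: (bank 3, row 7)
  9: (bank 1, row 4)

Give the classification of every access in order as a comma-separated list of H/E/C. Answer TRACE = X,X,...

0: bank 3 row 7 — prev None → EMPTY
1: bank 2 row 13 — prev None → EMPTY
2: bank 0 row 4 — prev None → EMPTY
3: bank 4 row 6 — prev None → EMPTY
4: bank 0 row 10 — prev 4 → CONFLICT
5: bank 4 row 6 — prev 6 → HIT
6: bank 0 row 10 — prev 10 → HIT
7: bank 2 row 13 — prev 13 → HIT
8: bank 3 row 7 — prev 7 → HIT
9: bank 1 row 4 — prev None → EMPTY

TRACE = E,E,E,E,C,H,H,H,H,E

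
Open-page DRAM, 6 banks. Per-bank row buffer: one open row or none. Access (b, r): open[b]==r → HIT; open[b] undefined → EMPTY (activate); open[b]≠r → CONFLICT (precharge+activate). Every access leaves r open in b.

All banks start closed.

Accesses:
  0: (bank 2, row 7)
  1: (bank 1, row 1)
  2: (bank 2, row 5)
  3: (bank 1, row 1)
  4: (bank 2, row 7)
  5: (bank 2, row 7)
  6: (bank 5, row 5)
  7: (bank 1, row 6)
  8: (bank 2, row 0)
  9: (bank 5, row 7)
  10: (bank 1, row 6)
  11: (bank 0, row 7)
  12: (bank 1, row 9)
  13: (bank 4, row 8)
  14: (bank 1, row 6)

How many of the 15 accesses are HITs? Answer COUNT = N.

#0 (2,7) E
#1 (1,1) E
#2 (2,5) C  (was 7)
#3 (1,1) H  (was 1)
#4 (2,7) C  (was 5)
#5 (2,7) H  (was 7)
#6 (5,5) E
#7 (1,6) C  (was 1)
#8 (2,0) C  (was 7)
#9 (5,7) C  (was 5)
#10 (1,6) H  (was 6)
#11 (0,7) E
#12 (1,9) C  (was 6)
#13 (4,8) E
#14 (1,6) C  (was 9)

COUNT = 3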